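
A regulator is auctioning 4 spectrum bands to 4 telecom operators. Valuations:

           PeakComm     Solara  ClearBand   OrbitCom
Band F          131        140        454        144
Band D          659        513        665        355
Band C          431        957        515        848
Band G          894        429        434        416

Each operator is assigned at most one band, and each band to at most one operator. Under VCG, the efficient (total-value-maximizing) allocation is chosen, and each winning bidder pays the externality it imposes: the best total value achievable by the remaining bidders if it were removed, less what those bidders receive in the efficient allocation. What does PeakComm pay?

PeakComm pays $223M.

Efficient allocation: PeakComm→Band G ($894M), Solara→Band D ($513M), ClearBand→Band F ($454M), OrbitCom→Band C ($848M); total welfare W = $2709M.
PeakComm receives Band G at value $894M, so the others get W − 894 = $1815M.
Without PeakComm: best allocation of the remaining 3 bidders over all 4 bands is Solara→Band C ($957M), ClearBand→Band D ($665M), OrbitCom→Band G ($416M), total $2038M.
VCG payment = (others' best without PeakComm) − (others' welfare with PeakComm) = 2038 − 1815 = $223M.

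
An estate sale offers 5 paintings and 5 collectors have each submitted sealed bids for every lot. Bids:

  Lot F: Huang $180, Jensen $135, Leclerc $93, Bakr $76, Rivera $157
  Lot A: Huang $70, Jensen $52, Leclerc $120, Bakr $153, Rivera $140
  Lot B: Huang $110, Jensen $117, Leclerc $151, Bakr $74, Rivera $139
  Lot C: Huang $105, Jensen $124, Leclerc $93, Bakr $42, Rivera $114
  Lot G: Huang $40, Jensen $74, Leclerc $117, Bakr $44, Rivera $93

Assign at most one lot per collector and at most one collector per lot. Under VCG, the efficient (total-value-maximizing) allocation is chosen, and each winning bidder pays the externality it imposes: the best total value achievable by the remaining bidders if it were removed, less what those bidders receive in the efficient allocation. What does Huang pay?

Huang pays $52.

Efficient allocation: Huang→Lot F ($180), Jensen→Lot C ($124), Leclerc→Lot G ($117), Bakr→Lot A ($153), Rivera→Lot B ($139); total welfare W = $713.
Huang receives Lot F at value $180, so the others get W − 180 = $533.
Without Huang: best allocation of the remaining 4 bidders over all 5 lots is Jensen→Lot C ($124), Leclerc→Lot B ($151), Bakr→Lot A ($153), Rivera→Lot F ($157), total $585.
VCG payment = (others' best without Huang) − (others' welfare with Huang) = 585 − 533 = $52.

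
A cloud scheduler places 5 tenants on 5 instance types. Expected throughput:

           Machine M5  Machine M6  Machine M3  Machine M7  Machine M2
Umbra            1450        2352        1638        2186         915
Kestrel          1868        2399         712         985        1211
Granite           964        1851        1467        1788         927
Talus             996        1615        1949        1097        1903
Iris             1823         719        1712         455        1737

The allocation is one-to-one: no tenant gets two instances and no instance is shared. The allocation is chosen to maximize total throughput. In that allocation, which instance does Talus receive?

Talus receives Machine M2.

Optimal: Umbra→Machine M7 (2186 ops/s), Kestrel→Machine M6 (2399 ops/s), Granite→Machine M3 (1467 ops/s), Talus→Machine M2 (1903 ops/s), Iris→Machine M5 (1823 ops/s) — total 2186+2399+1467+1903+1823 = 9778 ops/s.
Column-greedy (each instance in turn goes to its best remaining tenant) gives 9694 ops/s, worse by 84.
Next-best assignment: Umbra→Machine M6, Kestrel→Machine M5, Granite→Machine M7, Talus→Machine M3, Iris→Machine M2 = 9694 ops/s.
Swapping Granite↔Umbra (Granite→Machine M7 1788 ops/s, Umbra→Machine M3 1638 ops/s) loses 227.
Talus's own top instance is Machine M3 (1949 ops/s), but forcing Talus→Machine M3 and reassigning the rest optimally gives only 9694 ops/s — worse by 84.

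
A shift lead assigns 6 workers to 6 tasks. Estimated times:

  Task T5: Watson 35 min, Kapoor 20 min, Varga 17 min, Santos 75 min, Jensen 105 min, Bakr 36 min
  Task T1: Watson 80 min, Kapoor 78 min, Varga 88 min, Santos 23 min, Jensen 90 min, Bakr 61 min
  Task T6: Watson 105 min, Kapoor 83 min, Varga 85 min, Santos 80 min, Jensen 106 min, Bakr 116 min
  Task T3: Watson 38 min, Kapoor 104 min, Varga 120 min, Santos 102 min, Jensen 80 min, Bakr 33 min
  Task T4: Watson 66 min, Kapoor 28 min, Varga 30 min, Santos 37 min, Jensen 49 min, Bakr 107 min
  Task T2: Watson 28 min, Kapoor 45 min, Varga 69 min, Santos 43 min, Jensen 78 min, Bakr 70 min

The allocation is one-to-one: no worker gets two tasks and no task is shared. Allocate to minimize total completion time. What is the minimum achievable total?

Minimum total: 233 min

Optimal: Watson→Task T2 (28 min), Kapoor→Task T6 (83 min), Varga→Task T5 (17 min), Santos→Task T1 (23 min), Jensen→Task T4 (49 min), Bakr→Task T3 (33 min) — total 28+83+17+23+49+33 = 233 min.
Min-entry greedy (repeatedly take the single cheapest remaining cell) gives 235 min, worse by 2.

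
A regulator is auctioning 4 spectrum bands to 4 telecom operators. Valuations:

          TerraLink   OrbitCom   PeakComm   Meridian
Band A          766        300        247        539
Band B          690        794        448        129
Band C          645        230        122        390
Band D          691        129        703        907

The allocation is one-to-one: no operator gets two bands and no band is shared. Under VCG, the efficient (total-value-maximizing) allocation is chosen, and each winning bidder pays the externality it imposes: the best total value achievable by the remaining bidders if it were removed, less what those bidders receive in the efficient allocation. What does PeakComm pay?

Efficient allocation: TerraLink→Band C ($645M), OrbitCom→Band B ($794M), PeakComm→Band D ($703M), Meridian→Band A ($539M); total welfare W = $2681M.
PeakComm receives Band D at value $703M, so the others get W − 703 = $1978M.
Without PeakComm: best allocation of the remaining 3 bidders over all 4 bands is TerraLink→Band A ($766M), OrbitCom→Band B ($794M), Meridian→Band D ($907M), total $2467M.
VCG payment = (others' best without PeakComm) − (others' welfare with PeakComm) = 2467 − 1978 = $489M.

PeakComm pays $489M.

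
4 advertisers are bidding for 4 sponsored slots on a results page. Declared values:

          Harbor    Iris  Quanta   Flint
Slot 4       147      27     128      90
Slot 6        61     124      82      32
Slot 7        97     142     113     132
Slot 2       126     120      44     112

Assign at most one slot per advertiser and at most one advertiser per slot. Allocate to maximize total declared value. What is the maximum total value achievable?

Maximum total: $510

Optimal: Harbor→Slot 2 ($126), Iris→Slot 6 ($124), Quanta→Slot 4 ($128), Flint→Slot 7 ($132) — total 126+124+128+132 = $510.
Next-best assignment: Harbor→Slot 4, Iris→Slot 6, Quanta→Slot 7, Flint→Slot 2 = $496.
Checked against all permutations: $510 is optimal.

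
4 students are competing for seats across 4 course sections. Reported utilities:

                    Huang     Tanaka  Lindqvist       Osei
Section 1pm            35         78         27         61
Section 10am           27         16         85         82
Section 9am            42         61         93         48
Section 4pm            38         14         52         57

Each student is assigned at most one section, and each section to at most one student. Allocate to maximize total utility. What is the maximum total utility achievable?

This is the linear assignment problem.
Optimal: Huang→Section 4pm (38 points), Tanaka→Section 1pm (78 points), Lindqvist→Section 9am (93 points), Osei→Section 10am (82 points) — total 38+78+93+82 = 291 points.
Swapping Lindqvist↔Huang (Lindqvist→Section 4pm 52 points, Huang→Section 9am 42 points) loses 37.
No other one-to-one assignment exceeds 291 points.

Maximum total: 291 points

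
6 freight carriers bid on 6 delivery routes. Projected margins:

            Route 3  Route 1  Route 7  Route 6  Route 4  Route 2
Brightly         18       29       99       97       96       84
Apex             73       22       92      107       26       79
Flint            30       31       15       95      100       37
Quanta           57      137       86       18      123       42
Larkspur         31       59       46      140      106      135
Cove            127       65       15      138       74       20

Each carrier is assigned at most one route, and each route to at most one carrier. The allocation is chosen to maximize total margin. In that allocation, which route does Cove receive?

Treat this as an assignment problem: match each carrier to one route.
Optimal: Brightly→Route 7 ($99k), Apex→Route 6 ($107k), Flint→Route 4 ($100k), Quanta→Route 1 ($137k), Larkspur→Route 2 ($135k), Cove→Route 3 ($127k) — total 99+107+100+137+135+127 = $705k.
Max-entry greedy (repeatedly take the single best remaining cell) gives $682k, worse by 23.
Next-best assignment: Brightly→Route 6, Apex→Route 7, Flint→Route 4, Quanta→Route 1, Larkspur→Route 2, Cove→Route 3 = $688k.
Checked against all permutations: $705k is optimal.
Cove's own top route is Route 6 ($138k), but forcing Cove→Route 6 and reassigning the rest optimally gives only $682k — worse by 23.

Cove receives Route 3.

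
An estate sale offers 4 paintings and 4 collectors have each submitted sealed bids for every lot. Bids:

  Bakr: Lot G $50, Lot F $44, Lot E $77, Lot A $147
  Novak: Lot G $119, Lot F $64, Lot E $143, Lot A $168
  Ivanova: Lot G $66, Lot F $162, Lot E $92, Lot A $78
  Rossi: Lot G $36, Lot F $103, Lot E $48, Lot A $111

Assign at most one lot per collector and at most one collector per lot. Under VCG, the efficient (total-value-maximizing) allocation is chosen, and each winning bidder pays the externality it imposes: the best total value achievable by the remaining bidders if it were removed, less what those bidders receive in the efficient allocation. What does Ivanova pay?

Ivanova pays $67.

Efficient allocation: Bakr→Lot A ($147), Novak→Lot E ($143), Ivanova→Lot F ($162), Rossi→Lot G ($36); total welfare W = $488.
Ivanova receives Lot F at value $162, so the others get W − 162 = $326.
Without Ivanova: best allocation of the remaining 3 bidders over all 4 lots is Bakr→Lot A ($147), Novak→Lot E ($143), Rossi→Lot F ($103), total $393.
VCG payment = (others' best without Ivanova) − (others' welfare with Ivanova) = 393 − 326 = $67.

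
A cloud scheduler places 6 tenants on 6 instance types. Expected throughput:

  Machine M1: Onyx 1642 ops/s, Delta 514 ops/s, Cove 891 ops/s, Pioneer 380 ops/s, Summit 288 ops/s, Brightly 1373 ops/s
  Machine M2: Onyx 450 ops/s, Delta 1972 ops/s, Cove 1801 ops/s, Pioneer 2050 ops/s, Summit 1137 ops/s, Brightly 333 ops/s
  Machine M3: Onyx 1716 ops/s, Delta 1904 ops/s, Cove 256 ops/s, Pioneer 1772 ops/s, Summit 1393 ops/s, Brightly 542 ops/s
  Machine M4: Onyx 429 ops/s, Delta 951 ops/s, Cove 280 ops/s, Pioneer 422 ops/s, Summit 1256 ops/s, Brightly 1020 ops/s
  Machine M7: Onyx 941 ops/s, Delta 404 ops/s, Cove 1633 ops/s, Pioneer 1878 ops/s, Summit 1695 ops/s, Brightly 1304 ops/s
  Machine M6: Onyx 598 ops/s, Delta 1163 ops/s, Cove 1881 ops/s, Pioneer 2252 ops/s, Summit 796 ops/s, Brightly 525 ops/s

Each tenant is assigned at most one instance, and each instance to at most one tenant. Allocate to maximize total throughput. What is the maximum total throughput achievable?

This is a one-to-one assignment (maximum-weight bipartite matching).
Optimal: Onyx→Machine M1 (1642 ops/s), Delta→Machine M3 (1904 ops/s), Cove→Machine M2 (1801 ops/s), Pioneer→Machine M6 (2252 ops/s), Summit→Machine M7 (1695 ops/s), Brightly→Machine M4 (1020 ops/s) — total 1642+1904+1801+2252+1695+1020 = 10314 ops/s.
Row-greedy (each tenant in turn takes its best remaining instance) gives 10076 ops/s, worse by 238.
Swapping Brightly↔Delta (Brightly→Machine M3 542 ops/s, Delta→Machine M4 951 ops/s) loses 1431.
Every other assignment is strictly worse.

Max total: 10314 ops/s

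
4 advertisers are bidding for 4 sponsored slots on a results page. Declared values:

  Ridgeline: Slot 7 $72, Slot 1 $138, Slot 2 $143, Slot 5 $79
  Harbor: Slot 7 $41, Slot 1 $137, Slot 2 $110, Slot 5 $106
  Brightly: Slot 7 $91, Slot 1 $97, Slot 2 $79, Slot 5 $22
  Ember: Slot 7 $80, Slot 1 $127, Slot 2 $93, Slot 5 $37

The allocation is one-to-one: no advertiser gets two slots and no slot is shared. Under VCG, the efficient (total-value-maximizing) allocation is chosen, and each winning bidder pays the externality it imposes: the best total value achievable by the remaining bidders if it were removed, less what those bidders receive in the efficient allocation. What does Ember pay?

Ember pays $31.

Efficient allocation: Ridgeline→Slot 2 ($143), Harbor→Slot 5 ($106), Brightly→Slot 7 ($91), Ember→Slot 1 ($127); total welfare W = $467.
Ember receives Slot 1 at value $127, so the others get W − 127 = $340.
Without Ember: best allocation of the remaining 3 bidders over all 4 slots is Ridgeline→Slot 2 ($143), Harbor→Slot 1 ($137), Brightly→Slot 7 ($91), total $371.
VCG payment = (others' best without Ember) − (others' welfare with Ember) = 371 − 340 = $31.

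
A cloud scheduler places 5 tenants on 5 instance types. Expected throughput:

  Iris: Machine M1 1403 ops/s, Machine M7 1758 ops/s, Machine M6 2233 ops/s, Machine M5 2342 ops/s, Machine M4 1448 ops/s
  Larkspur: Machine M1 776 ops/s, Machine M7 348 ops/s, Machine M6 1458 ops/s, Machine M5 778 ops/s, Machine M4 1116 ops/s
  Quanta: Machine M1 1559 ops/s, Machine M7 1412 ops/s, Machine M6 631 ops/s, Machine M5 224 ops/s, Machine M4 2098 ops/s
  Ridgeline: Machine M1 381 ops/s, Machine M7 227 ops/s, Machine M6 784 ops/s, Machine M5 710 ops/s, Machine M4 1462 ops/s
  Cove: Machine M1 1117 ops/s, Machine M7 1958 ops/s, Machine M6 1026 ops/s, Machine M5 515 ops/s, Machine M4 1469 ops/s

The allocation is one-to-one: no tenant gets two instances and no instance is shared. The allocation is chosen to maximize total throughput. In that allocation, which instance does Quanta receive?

This is a one-to-one assignment (maximum-weight bipartite matching).
Optimal: Iris→Machine M5 (2342 ops/s), Larkspur→Machine M6 (1458 ops/s), Quanta→Machine M1 (1559 ops/s), Ridgeline→Machine M4 (1462 ops/s), Cove→Machine M7 (1958 ops/s) — total 2342+1458+1559+1462+1958 = 8779 ops/s.
Next-best assignment: Iris→Machine M5, Larkspur→Machine M6, Quanta→Machine M4, Ridgeline→Machine M1, Cove→Machine M7 = 8237 ops/s.
Swapping Cove↔Iris (Cove→Machine M5 515 ops/s, Iris→Machine M7 1758 ops/s) loses 2027.
Every other assignment is strictly worse.
Quanta's own top instance is Machine M4 (2098 ops/s), but forcing Quanta→Machine M4 and reassigning the rest optimally gives only 8237 ops/s — worse by 542.

Quanta receives Machine M1.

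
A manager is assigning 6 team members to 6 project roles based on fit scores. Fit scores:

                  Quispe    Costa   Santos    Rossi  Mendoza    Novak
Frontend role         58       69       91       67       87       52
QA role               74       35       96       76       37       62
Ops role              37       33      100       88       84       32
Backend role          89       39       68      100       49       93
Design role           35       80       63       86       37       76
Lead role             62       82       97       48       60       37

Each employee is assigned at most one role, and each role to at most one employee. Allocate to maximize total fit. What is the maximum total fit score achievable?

Treat this as an assignment problem: match each employee to one role.
Optimal: Quispe→QA role (74 pts), Costa→Lead role (82 pts), Santos→Ops role (100 pts), Rossi→Design role (86 pts), Mendoza→Frontend role (87 pts), Novak→Backend role (93 pts) — total 74+82+100+86+87+93 = 522 pts.
Row-greedy (each employee in turn takes its best remaining role) gives 506 pts, worse by 16.

Max total: 522 pts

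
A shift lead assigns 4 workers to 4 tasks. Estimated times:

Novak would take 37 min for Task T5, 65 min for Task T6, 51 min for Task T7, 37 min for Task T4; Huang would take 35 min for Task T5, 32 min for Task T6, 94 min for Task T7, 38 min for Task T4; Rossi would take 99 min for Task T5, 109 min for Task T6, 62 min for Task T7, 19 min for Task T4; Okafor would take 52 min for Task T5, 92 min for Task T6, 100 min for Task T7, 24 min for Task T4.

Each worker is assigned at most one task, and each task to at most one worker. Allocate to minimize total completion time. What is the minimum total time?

Minimum total: 154 min

This is a one-to-one assignment (minimum-cost bipartite matching).
Optimal: Novak→Task T7 (51 min), Huang→Task T6 (32 min), Rossi→Task T4 (19 min), Okafor→Task T5 (52 min) — total 51+32+19+52 = 154 min.
Column-greedy (each task in turn goes to its cheapest remaining worker) gives 186 min, worse by 32.
Next-best assignment: Novak→Task T5, Huang→Task T6, Rossi→Task T7, Okafor→Task T4 = 155 min.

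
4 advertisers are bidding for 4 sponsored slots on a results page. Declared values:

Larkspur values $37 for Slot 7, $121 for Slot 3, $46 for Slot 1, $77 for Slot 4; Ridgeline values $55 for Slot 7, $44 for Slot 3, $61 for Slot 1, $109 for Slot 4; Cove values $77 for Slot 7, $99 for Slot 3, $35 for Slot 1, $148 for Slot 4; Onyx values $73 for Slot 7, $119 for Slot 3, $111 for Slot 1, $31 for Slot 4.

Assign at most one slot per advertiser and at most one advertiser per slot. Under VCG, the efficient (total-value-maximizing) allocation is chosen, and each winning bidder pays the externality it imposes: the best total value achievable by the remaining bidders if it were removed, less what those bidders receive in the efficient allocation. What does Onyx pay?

Efficient allocation: Larkspur→Slot 3 ($121), Ridgeline→Slot 7 ($55), Cove→Slot 4 ($148), Onyx→Slot 1 ($111); total welfare W = $435.
Onyx receives Slot 1 at value $111, so the others get W − 111 = $324.
Without Onyx: best allocation of the remaining 3 bidders over all 4 slots is Larkspur→Slot 3 ($121), Ridgeline→Slot 1 ($61), Cove→Slot 4 ($148), total $330.
VCG payment = (others' best without Onyx) − (others' welfare with Onyx) = 330 − 324 = $6.

Onyx pays $6.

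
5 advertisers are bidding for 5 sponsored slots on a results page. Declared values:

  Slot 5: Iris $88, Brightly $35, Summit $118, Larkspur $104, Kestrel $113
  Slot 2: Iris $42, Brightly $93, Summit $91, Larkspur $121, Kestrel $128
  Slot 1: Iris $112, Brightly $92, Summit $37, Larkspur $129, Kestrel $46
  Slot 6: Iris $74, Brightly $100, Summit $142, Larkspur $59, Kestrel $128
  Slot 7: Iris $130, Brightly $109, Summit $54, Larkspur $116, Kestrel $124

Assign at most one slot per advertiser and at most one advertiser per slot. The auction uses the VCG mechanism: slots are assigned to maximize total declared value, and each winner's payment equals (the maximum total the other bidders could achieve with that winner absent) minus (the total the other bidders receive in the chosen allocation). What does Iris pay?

Iris pays $31.

Efficient allocation: Iris→Slot 7 ($130), Brightly→Slot 2 ($93), Summit→Slot 6 ($142), Larkspur→Slot 1 ($129), Kestrel→Slot 5 ($113); total welfare W = $607.
Iris receives Slot 7 at value $130, so the others get W − 130 = $477.
Without Iris: best allocation of the remaining 4 bidders over all 5 slots is Brightly→Slot 7 ($109), Summit→Slot 6 ($142), Larkspur→Slot 1 ($129), Kestrel→Slot 2 ($128), total $508.
VCG payment = (others' best without Iris) − (others' welfare with Iris) = 508 − 477 = $31.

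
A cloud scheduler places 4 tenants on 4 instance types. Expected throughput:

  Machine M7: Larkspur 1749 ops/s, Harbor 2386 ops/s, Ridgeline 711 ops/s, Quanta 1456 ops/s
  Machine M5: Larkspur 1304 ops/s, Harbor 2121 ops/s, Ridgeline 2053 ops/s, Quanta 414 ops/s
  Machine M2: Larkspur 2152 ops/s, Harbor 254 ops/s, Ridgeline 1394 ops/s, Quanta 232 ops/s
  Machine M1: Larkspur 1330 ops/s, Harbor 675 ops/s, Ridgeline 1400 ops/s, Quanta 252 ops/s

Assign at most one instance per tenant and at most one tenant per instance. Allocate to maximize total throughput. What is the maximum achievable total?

Maximum total: 7129 ops/s

This is a one-to-one assignment (maximum-weight bipartite matching).
Optimal: Larkspur→Machine M2 (2152 ops/s), Harbor→Machine M5 (2121 ops/s), Ridgeline→Machine M1 (1400 ops/s), Quanta→Machine M7 (1456 ops/s) — total 2152+2121+1400+1456 = 7129 ops/s.
Row-greedy (each tenant in turn takes its best remaining instance) gives 6843 ops/s, worse by 286.
Swapping Ridgeline↔Larkspur (Ridgeline→Machine M2 1394 ops/s, Larkspur→Machine M1 1330 ops/s) loses 828.
No other one-to-one assignment exceeds 7129 ops/s.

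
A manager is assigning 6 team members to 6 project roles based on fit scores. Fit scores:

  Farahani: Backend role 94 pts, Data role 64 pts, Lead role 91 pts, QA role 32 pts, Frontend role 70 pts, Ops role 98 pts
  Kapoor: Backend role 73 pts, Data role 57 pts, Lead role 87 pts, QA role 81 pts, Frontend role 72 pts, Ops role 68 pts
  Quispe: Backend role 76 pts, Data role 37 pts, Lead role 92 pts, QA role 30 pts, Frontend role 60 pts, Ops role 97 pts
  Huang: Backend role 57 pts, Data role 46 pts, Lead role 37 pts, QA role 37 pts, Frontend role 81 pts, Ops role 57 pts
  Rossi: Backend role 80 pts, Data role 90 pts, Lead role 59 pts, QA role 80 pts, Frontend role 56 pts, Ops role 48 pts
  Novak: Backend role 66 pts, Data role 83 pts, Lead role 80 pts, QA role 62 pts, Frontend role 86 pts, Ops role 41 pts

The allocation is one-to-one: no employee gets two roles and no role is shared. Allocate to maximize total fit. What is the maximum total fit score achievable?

Maximum total: 523 pts

This is the linear assignment problem.
Optimal: Farahani→Backend role (94 pts), Kapoor→QA role (81 pts), Quispe→Ops role (97 pts), Huang→Frontend role (81 pts), Rossi→Data role (90 pts), Novak→Lead role (80 pts) — total 94+81+97+81+90+80 = 523 pts.
Column-greedy (each role in turn goes to its best remaining employee) gives 500 pts, worse by 23.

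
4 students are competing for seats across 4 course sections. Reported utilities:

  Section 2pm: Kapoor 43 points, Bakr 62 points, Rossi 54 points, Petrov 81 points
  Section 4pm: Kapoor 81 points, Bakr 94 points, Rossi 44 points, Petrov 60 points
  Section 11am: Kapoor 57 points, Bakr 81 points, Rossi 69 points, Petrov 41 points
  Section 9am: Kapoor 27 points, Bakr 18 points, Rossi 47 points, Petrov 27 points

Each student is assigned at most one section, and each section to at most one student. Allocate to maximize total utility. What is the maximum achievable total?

Optimal: Kapoor→Section 4pm (81 points), Bakr→Section 11am (81 points), Rossi→Section 9am (47 points), Petrov→Section 2pm (81 points) — total 81+81+47+81 = 290 points.
Max-entry greedy (repeatedly take the single best remaining cell) gives 271 points, worse by 19.

Max total: 290 points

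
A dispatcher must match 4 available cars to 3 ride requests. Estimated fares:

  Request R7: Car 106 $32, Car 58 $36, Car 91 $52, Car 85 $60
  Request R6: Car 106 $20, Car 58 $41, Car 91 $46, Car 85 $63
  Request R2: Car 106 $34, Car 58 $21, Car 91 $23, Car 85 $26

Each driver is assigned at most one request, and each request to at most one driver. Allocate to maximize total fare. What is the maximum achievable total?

Max total: $149

Optimal: Car 91→Request R7 ($52), Car 85→Request R6 ($63), Car 106→Request R2 ($34) — total 52+63+34 = $149.
Row-greedy (each driver in turn takes its best remaining request) gives $127, worse by 22.
Swapping Car 91↔Car 106 (Car 91→Request R2 $23, Car 106→Request R7 $32) loses 31.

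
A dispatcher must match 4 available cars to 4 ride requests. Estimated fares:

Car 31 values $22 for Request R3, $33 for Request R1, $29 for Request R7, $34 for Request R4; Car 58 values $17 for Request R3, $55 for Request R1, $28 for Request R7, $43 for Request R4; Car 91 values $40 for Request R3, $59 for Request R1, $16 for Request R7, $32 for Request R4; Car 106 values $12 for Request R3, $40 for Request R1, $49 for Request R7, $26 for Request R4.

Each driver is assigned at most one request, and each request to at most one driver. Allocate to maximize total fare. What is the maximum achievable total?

Optimal: Car 31→Request R4 ($34), Car 58→Request R1 ($55), Car 91→Request R3 ($40), Car 106→Request R7 ($49) — total 34+55+40+49 = $178.
Swapping Car 31↔Car 91 (Car 31→Request R3 $22, Car 91→Request R4 $32) loses 20.

Max total: $178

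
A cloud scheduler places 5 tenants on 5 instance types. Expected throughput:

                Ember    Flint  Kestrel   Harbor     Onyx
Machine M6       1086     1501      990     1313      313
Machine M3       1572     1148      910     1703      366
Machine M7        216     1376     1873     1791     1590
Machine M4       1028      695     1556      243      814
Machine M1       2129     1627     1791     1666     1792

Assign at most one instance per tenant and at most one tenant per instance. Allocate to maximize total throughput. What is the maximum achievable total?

Max total: 8479 ops/s

This is a one-to-one assignment (maximum-weight bipartite matching).
Optimal: Ember→Machine M1 (2129 ops/s), Flint→Machine M6 (1501 ops/s), Kestrel→Machine M4 (1556 ops/s), Harbor→Machine M3 (1703 ops/s), Onyx→Machine M7 (1590 ops/s) — total 2129+1501+1556+1703+1590 = 8479 ops/s.
Column-greedy (each instance in turn goes to its best remaining tenant) gives 7897 ops/s, worse by 582.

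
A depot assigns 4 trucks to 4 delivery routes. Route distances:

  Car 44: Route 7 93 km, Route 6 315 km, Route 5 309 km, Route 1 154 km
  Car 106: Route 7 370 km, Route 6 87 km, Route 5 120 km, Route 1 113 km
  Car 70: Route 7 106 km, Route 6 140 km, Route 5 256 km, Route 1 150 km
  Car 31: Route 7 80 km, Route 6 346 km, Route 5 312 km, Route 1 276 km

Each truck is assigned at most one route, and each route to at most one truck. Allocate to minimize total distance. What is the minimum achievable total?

Minimum total: 494 km

Treat this as an assignment problem: match each truck to one route.
Optimal: Car 44→Route 1 (154 km), Car 106→Route 5 (120 km), Car 70→Route 6 (140 km), Car 31→Route 7 (80 km) — total 154+120+140+80 = 494 km.
Column-greedy (each route in turn goes to its cheapest remaining truck) gives 577 km, worse by 83.
Swapping Car 31↔Car 44 (Car 31→Route 1 276 km, Car 44→Route 7 93 km) adds 135.
No other one-to-one assignment undercuts 494 km.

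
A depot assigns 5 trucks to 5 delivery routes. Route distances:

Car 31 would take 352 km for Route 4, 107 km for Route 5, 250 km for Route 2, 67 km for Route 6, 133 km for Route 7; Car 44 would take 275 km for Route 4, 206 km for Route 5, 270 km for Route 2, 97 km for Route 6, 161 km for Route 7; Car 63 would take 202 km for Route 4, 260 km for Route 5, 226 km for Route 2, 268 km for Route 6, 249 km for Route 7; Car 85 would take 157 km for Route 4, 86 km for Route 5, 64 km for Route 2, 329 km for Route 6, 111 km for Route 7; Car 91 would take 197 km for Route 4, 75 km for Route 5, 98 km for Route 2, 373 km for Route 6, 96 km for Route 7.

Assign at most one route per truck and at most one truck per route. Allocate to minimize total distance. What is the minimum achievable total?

Minimum total: 566 km

This is the linear assignment problem.
Optimal: Car 31→Route 5 (107 km), Car 44→Route 6 (97 km), Car 63→Route 4 (202 km), Car 85→Route 2 (64 km), Car 91→Route 7 (96 km) — total 107+97+202+64+96 = 566 km.
Row-greedy (each truck in turn takes its cheapest remaining route) gives 569 km, worse by 3.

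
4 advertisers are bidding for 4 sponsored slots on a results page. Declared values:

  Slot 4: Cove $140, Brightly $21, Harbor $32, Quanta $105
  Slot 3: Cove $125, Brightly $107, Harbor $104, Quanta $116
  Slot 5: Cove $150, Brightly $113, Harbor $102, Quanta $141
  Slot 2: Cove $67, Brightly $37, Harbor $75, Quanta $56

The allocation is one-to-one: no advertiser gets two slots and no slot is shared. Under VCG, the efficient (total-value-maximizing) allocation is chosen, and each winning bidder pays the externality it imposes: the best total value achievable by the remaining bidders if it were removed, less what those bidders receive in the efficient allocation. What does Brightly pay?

Brightly pays $29.

Efficient allocation: Cove→Slot 4 ($140), Brightly→Slot 3 ($107), Harbor→Slot 2 ($75), Quanta→Slot 5 ($141); total welfare W = $463.
Brightly receives Slot 3 at value $107, so the others get W − 107 = $356.
Without Brightly: best allocation of the remaining 3 bidders over all 4 slots is Cove→Slot 4 ($140), Harbor→Slot 3 ($104), Quanta→Slot 5 ($141), total $385.
VCG payment = (others' best without Brightly) − (others' welfare with Brightly) = 385 − 356 = $29.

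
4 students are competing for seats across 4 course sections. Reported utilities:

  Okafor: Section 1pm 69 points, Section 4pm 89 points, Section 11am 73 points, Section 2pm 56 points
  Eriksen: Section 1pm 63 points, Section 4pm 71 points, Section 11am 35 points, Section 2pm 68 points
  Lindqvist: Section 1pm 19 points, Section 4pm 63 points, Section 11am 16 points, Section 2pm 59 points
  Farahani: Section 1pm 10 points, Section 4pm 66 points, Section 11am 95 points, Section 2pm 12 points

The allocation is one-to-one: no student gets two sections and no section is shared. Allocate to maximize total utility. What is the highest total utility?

Maximum total: 306 points

Optimal: Okafor→Section 4pm (89 points), Eriksen→Section 1pm (63 points), Lindqvist→Section 2pm (59 points), Farahani→Section 11am (95 points) — total 89+63+59+95 = 306 points.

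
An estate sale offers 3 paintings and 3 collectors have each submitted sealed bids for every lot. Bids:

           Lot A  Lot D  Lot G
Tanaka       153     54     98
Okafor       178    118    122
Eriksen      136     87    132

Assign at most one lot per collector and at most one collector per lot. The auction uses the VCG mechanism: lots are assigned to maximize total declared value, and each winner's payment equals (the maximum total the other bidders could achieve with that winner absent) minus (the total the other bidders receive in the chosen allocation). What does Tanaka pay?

Tanaka pays $60.

Efficient allocation: Tanaka→Lot A ($153), Okafor→Lot D ($118), Eriksen→Lot G ($132); total welfare W = $403.
Tanaka receives Lot A at value $153, so the others get W − 153 = $250.
Without Tanaka: best allocation of the remaining 2 bidders over all 3 lots is Okafor→Lot A ($178), Eriksen→Lot G ($132), total $310.
VCG payment = (others' best without Tanaka) − (others' welfare with Tanaka) = 310 − 250 = $60.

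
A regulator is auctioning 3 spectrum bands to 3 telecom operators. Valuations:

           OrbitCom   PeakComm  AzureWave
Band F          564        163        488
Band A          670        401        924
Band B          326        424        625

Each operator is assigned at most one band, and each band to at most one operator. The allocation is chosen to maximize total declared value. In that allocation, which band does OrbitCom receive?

Optimal: OrbitCom→Band F ($564M), PeakComm→Band B ($424M), AzureWave→Band A ($924M) — total 564+424+924 = $1912M.
Row-greedy (each operator in turn takes its best remaining band) gives $1582M, worse by 330.
No other one-to-one assignment exceeds $1912M.
OrbitCom's own top band is Band A ($670M), but forcing OrbitCom→Band A and reassigning the rest optimally gives only $1582M — worse by 330.

OrbitCom receives Band F.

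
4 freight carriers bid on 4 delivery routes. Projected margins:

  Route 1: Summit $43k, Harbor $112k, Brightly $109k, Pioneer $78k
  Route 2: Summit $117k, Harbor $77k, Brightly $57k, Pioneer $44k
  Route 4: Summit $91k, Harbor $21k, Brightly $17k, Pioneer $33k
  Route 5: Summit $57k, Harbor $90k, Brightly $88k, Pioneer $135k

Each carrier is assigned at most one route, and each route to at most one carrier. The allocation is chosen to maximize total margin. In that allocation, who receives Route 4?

Optimal: Summit→Route 4 ($91k), Harbor→Route 2 ($77k), Brightly→Route 1 ($109k), Pioneer→Route 5 ($135k) — total 91+77+109+135 = $412k.
Column-greedy (each route in turn goes to its best remaining carrier) gives $350k, worse by 62.
Swapping Harbor↔Brightly (Harbor→Route 1 $112k, Brightly→Route 2 $57k) loses 17.
Summit's own top route is Route 2 ($117k), but forcing Summit→Route 2 and reassigning the rest optimally gives only $382k — worse by 30.

Summit receives Route 4.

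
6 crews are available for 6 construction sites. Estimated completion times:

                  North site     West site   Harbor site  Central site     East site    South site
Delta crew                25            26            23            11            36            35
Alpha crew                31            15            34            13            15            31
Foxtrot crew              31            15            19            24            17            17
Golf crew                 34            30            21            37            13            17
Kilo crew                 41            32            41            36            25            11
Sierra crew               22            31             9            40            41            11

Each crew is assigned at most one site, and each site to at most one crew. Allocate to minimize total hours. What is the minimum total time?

Optimal: Delta crew→North site (25 hours), Alpha crew→Central site (13 hours), Foxtrot crew→West site (15 hours), Golf crew→East site (13 hours), Kilo crew→South site (11 hours), Sierra crew→Harbor site (9 hours) — total 25+13+15+13+11+9 = 86 hours.
Row-greedy (each crew in turn takes its cheapest remaining site) gives 110 hours, worse by 24.

Minimum total: 86 hours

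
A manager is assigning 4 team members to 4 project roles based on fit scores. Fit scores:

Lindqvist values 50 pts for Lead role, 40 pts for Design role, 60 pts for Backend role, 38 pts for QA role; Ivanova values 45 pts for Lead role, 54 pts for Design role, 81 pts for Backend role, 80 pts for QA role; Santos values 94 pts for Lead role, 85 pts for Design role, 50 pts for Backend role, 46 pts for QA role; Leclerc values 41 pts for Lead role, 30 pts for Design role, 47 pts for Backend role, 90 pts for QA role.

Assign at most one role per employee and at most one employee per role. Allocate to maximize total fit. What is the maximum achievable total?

Maximum total: 306 pts

Optimal: Lindqvist→Lead role (50 pts), Ivanova→Backend role (81 pts), Santos→Design role (85 pts), Leclerc→QA role (90 pts) — total 50+81+85+90 = 306 pts.
Max-entry greedy (repeatedly take the single best remaining cell) gives 305 pts, worse by 1.
Next-best assignment: Lindqvist→Design role, Ivanova→Backend role, Santos→Lead role, Leclerc→QA role = 305 pts.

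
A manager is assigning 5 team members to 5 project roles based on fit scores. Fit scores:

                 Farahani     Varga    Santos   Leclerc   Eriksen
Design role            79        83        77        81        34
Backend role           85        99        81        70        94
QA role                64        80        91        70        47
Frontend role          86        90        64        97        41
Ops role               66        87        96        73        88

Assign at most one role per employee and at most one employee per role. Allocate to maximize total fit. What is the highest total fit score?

Optimal: Farahani→Design role (79 pts), Varga→Backend role (99 pts), Santos→QA role (91 pts), Leclerc→Frontend role (97 pts), Eriksen→Ops role (88 pts) — total 79+99+91+97+88 = 454 pts.
Every other assignment is strictly worse.

Maximum total: 454 pts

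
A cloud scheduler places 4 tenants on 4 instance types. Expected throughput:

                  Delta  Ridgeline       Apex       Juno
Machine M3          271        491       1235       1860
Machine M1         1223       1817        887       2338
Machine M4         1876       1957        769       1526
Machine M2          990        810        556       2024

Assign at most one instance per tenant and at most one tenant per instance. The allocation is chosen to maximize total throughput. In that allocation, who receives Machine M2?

This is the linear assignment problem.
Optimal: Delta→Machine M4 (1876 ops/s), Ridgeline→Machine M1 (1817 ops/s), Apex→Machine M3 (1235 ops/s), Juno→Machine M2 (2024 ops/s) — total 1876+1817+1235+2024 = 6952 ops/s.
Column-greedy (each instance in turn goes to its best remaining tenant) gives 6109 ops/s, worse by 843.
Every other assignment is strictly worse.
Juno's own top instance is Machine M1 (2338 ops/s), but forcing Juno→Machine M1 and reassigning the rest optimally gives only 6520 ops/s — worse by 432.

Juno receives Machine M2.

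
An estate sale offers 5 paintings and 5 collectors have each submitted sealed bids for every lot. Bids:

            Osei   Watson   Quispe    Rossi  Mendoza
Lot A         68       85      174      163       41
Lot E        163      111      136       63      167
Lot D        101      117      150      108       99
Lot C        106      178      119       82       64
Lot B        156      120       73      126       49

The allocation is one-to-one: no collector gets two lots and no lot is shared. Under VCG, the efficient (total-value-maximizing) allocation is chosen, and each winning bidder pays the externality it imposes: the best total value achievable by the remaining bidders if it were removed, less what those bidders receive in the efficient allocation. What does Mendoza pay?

Mendoza pays $7.

Efficient allocation: Osei→Lot B ($156), Watson→Lot C ($178), Quispe→Lot D ($150), Rossi→Lot A ($163), Mendoza→Lot E ($167); total welfare W = $814.
Mendoza receives Lot E at value $167, so the others get W − 167 = $647.
Without Mendoza: best allocation of the remaining 4 bidders over all 5 lots is Osei→Lot E ($163), Watson→Lot C ($178), Quispe→Lot D ($150), Rossi→Lot A ($163), total $654.
VCG payment = (others' best without Mendoza) − (others' welfare with Mendoza) = 654 − 647 = $7.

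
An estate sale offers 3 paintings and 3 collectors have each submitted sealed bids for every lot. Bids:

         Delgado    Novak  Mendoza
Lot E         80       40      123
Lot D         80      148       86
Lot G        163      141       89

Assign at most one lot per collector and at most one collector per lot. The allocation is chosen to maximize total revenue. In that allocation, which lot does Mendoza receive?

Mendoza receives Lot E.

Optimal: Delgado→Lot G ($163), Novak→Lot D ($148), Mendoza→Lot E ($123) — total 163+148+123 = $434.
Next-best assignment: Delgado→Lot D, Novak→Lot G, Mendoza→Lot E = $344.
Every other assignment is strictly worse.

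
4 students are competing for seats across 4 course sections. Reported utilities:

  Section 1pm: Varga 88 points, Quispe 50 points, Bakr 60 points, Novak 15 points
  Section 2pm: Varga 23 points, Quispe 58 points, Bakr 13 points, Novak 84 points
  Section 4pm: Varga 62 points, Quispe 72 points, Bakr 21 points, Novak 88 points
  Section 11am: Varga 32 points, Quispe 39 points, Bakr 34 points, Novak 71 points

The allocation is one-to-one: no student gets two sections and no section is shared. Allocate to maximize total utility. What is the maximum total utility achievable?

This is the linear assignment problem.
Optimal: Varga→Section 1pm (88 points), Quispe→Section 4pm (72 points), Bakr→Section 11am (34 points), Novak→Section 2pm (84 points) — total 88+72+34+84 = 278 points.
Max-entry greedy (repeatedly take the single best remaining cell) gives 268 points, worse by 10.
Next-best assignment: Varga→Section 1pm, Quispe→Section 2pm, Bakr→Section 11am, Novak→Section 4pm = 268 points.

Max total: 278 points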